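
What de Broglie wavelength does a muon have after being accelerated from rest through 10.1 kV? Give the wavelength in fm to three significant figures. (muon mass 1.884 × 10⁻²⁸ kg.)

λ = 849 fm

KE = eV = 1.602 × 10⁻¹⁹ × 1.010 × 10⁴ = 1.618 × 10⁻¹⁵ J.
p = √(2mKE) = √(2 × 1.884 × 10⁻²⁸ × 1.618 × 10⁻¹⁵) = 7.808 × 10⁻²² kg·m/s.
λ = h/p = 6.626 × 10⁻³⁴ / 7.808 × 10⁻²² = 8.49 × 10⁻¹³ m = 849 fm.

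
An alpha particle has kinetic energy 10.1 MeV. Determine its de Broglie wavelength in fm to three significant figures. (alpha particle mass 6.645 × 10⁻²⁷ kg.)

λ = 4.52 fm

KE = 10.1 MeV = 1.618 × 10⁻¹² J.
p = √(2mKE) = √(2 × 6.645 × 10⁻²⁷ × 1.618 × 10⁻¹²) = 1.466 × 10⁻¹⁹ kg·m/s.
λ = h/p = 6.626 × 10⁻³⁴ / 1.466 × 10⁻¹⁹ = 4.52 × 10⁻¹⁵ m = 4.52 fm.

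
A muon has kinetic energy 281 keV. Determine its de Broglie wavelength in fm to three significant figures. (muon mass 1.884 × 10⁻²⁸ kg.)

KE = 281 keV = 4.502 × 10⁻¹⁴ J.
p = √(2mKE) = √(2 × 1.884 × 10⁻²⁸ × 4.502 × 10⁻¹⁴) = 4.119 × 10⁻²¹ kg·m/s.
λ = h/p = 6.626 × 10⁻³⁴ / 4.119 × 10⁻²¹ = 1.61 × 10⁻¹³ m = 161 fm.

λ = 161 fm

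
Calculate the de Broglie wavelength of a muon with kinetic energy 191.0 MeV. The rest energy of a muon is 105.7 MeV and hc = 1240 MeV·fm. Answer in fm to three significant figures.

Total energy E = KE + m₀c² = 191.0 + 105.7 = 296.7 MeV.
(pc)² = E² − (m₀c²)² = (296.7)² − (105.7)² = 7.686 × 10⁴ MeV², so pc = 277.2 MeV.
λ = hc/(pc) = 1240 MeV·fm / 277.2 MeV = 4.47 fm.

λ = 4.47 fm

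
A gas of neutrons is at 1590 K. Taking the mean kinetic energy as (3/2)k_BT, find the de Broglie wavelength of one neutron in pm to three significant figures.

KE = (3/2)k_BT = 1.5 × 1.381 × 10⁻²³ × 1590 = 3.294 × 10⁻²⁰ J.
p = √(2mKE) = √(2 × 1.675 × 10⁻²⁷ × 3.294 × 10⁻²⁰) = 1.050 × 10⁻²³ kg·m/s.
λ = h/p = 6.31 × 10⁻¹¹ m = 63.1 pm.

λ = 63.1 pm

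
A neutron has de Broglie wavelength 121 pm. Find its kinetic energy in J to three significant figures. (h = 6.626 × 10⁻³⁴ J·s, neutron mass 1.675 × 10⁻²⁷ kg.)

p = h/λ = 6.626 × 10⁻³⁴ / 1.210 × 10⁻¹⁰ = 5.476 × 10⁻²⁴ kg·m/s.
KE = p²/(2m) = (5.476 × 10⁻²⁴)² / (2 × 1.675 × 10⁻²⁷) = 8.951 × 10⁻²¹ J = 8.95 × 10⁻²¹ J.

KE = 8.95 × 10⁻²¹ J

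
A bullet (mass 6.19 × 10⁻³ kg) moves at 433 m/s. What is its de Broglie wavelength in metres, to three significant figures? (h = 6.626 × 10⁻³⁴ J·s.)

p = mv = 6.19 × 10⁻³ × 433 = 2.680 kg·m/s.
λ = h/p = 6.626 × 10⁻³⁴ / 2.680 = 2.47 × 10⁻³⁴ m.

λ = 2.47 × 10⁻³⁴ m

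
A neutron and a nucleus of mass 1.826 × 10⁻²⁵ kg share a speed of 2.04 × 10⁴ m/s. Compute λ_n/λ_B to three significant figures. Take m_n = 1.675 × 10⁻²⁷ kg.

At fixed v, p = mv so λ = h/(mv) ∝ 1/m.
λ_n/λ_B = m_B/m_n = 1.826 × 10⁻²⁵/1.675 × 10⁻²⁷ = 109.

λ_n/λ_B = 109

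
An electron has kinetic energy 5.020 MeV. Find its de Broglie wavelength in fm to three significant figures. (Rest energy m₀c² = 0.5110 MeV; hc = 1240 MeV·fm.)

λ = 225 fm

Total energy E = KE + m₀c² = 5.020 + 0.5110 = 5.5310 MeV.
(pc)² = E² − (m₀c²)² = (5.5310)² − (0.5110)² = 30.33 MeV², so pc = 5.507 MeV.
λ = hc/(pc) = 1240 MeV·fm / 5.507 MeV = 225 fm.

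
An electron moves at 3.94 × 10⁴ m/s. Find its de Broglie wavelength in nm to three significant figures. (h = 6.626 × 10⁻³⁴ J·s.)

λ = 18.5 nm

p = mv = 9.109 × 10⁻³¹ × 3.94 × 10⁴ = 3.589 × 10⁻²⁶ kg·m/s.
λ = h/p = 6.626 × 10⁻³⁴ / 3.589 × 10⁻²⁶ = 1.85 × 10⁻⁸ m = 18.5 nm.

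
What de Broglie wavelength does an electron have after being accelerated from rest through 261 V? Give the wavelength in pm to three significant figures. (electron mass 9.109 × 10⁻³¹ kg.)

λ = 75.9 pm

KE = eV = 1.602 × 10⁻¹⁹ × 261.0 = 4.181 × 10⁻¹⁷ J.
p = √(2mKE) = √(2 × 9.109 × 10⁻³¹ × 4.181 × 10⁻¹⁷) = 8.728 × 10⁻²⁴ kg·m/s.
λ = h/p = 6.626 × 10⁻³⁴ / 8.728 × 10⁻²⁴ = 7.59 × 10⁻¹¹ m = 75.9 pm.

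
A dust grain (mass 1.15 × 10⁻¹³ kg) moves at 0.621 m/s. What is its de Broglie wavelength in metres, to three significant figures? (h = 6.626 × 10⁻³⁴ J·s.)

p = mv = 1.15 × 10⁻¹³ × 0.621 = 7.141 × 10⁻¹⁴ kg·m/s.
λ = h/p = 6.626 × 10⁻³⁴ / 7.141 × 10⁻¹⁴ = 9.28 × 10⁻²¹ m.

λ = 9.28 × 10⁻²¹ m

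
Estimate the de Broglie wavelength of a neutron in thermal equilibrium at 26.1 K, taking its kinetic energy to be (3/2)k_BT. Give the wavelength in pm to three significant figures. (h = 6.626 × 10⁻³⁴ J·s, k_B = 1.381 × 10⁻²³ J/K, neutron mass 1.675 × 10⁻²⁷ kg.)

λ = 492 pm

KE = (3/2)k_BT = 1.5 × 1.381 × 10⁻²³ × 26.1 = 5.407 × 10⁻²² J.
p = √(2mKE) = √(2 × 1.675 × 10⁻²⁷ × 5.407 × 10⁻²²) = 1.346 × 10⁻²⁴ kg·m/s.
λ = h/p = 4.92 × 10⁻¹⁰ m = 492 pm.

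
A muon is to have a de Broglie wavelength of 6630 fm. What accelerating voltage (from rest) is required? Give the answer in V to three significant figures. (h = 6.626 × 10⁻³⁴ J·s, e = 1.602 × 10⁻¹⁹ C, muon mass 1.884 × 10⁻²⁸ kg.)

p = h/λ = 6.626 × 10⁻³⁴ / 6.630 × 10⁻¹² = 9.994 × 10⁻²³ kg·m/s.
KE = p²/(2m) = 2.651 × 10⁻¹⁷ J.
V = KE/e = 2.651 × 10⁻¹⁷ / (1.602 × 10⁻¹⁹) = 165 V.

V = 165 V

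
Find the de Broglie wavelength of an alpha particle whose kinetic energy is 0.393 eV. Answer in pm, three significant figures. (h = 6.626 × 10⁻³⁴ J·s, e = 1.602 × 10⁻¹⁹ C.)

KE = 0.393 eV = 6.296 × 10⁻²⁰ J.
p = √(2mKE) = √(2 × 6.645 × 10⁻²⁷ × 6.296 × 10⁻²⁰) = 2.893 × 10⁻²³ kg·m/s.
λ = h/p = 6.626 × 10⁻³⁴ / 2.893 × 10⁻²³ = 2.29 × 10⁻¹¹ m = 22.9 pm.

λ = 22.9 pm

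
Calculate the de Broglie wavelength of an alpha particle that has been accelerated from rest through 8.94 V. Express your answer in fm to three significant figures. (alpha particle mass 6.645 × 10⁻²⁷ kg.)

KE = 2eV = 2 × 1.602 × 10⁻¹⁹ × 8.940 = 2.864 × 10⁻¹⁸ J.
p = √(2mKE) = √(2 × 6.645 × 10⁻²⁷ × 2.864 × 10⁻¹⁸) = 1.951 × 10⁻²² kg·m/s.
λ = h/p = 6.626 × 10⁻³⁴ / 1.951 × 10⁻²² = 3.40 × 10⁻¹² m = 3400 fm.

λ = 3400 fm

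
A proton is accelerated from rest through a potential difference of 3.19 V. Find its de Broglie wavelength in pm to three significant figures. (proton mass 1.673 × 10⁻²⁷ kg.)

KE = eV = 1.602 × 10⁻¹⁹ × 3.190 = 5.110 × 10⁻¹⁹ J.
p = √(2mKE) = √(2 × 1.673 × 10⁻²⁷ × 5.110 × 10⁻¹⁹) = 4.135 × 10⁻²³ kg·m/s.
λ = h/p = 6.626 × 10⁻³⁴ / 4.135 × 10⁻²³ = 1.60 × 10⁻¹¹ m = 16.0 pm.

λ = 16.0 pm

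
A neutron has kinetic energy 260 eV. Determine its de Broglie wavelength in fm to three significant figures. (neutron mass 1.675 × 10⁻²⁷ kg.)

KE = 260 eV = 4.165 × 10⁻¹⁷ J.
p = √(2mKE) = √(2 × 1.675 × 10⁻²⁷ × 4.165 × 10⁻¹⁷) = 3.735 × 10⁻²² kg·m/s.
λ = h/p = 6.626 × 10⁻³⁴ / 3.735 × 10⁻²² = 1.77 × 10⁻¹² m = 1770 fm.

λ = 1770 fm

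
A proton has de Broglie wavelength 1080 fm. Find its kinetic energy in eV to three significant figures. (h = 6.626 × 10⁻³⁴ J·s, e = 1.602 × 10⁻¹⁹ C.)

KE = 702 eV

p = h/λ = 6.626 × 10⁻³⁴ / 1.080 × 10⁻¹² = 6.135 × 10⁻²² kg·m/s.
KE = p²/(2m) = (6.135 × 10⁻²²)² / (2 × 1.673 × 10⁻²⁷) = 1.125 × 10⁻¹⁶ J = 702 eV.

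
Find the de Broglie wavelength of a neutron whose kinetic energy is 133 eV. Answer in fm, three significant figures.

KE = 133 eV = 2.131 × 10⁻¹⁷ J.
p = √(2mKE) = √(2 × 1.675 × 10⁻²⁷ × 2.131 × 10⁻¹⁷) = 2.672 × 10⁻²² kg·m/s.
λ = h/p = 6.626 × 10⁻³⁴ / 2.672 × 10⁻²² = 2.48 × 10⁻¹² m = 2480 fm.

λ = 2480 fm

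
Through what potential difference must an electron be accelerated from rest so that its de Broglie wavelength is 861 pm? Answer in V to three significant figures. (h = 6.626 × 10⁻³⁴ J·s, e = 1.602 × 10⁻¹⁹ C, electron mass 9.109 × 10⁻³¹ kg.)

p = h/λ = 6.626 × 10⁻³⁴ / 8.610 × 10⁻¹⁰ = 7.696 × 10⁻²⁵ kg·m/s.
KE = p²/(2m) = 3.251 × 10⁻¹⁹ J.
V = KE/e = 3.251 × 10⁻¹⁹ / (1.602 × 10⁻¹⁹) = 2.03 V.

V = 2.03 V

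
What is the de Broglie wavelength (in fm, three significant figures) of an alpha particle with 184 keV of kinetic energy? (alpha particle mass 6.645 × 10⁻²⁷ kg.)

KE = 184 keV = 2.948 × 10⁻¹⁴ J.
p = √(2mKE) = √(2 × 6.645 × 10⁻²⁷ × 2.948 × 10⁻¹⁴) = 1.979 × 10⁻²⁰ kg·m/s.
λ = h/p = 6.626 × 10⁻³⁴ / 1.979 × 10⁻²⁰ = 3.35 × 10⁻¹⁴ m = 33.5 fm.

λ = 33.5 fm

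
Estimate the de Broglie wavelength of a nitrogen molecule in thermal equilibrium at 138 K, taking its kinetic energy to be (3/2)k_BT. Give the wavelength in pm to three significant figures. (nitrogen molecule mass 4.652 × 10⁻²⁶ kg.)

KE = (3/2)k_BT = 1.5 × 1.381 × 10⁻²³ × 138 = 2.859 × 10⁻²¹ J.
p = √(2mKE) = √(2 × 4.652 × 10⁻²⁶ × 2.859 × 10⁻²¹) = 1.631 × 10⁻²³ kg·m/s.
λ = h/p = 4.06 × 10⁻¹¹ m = 40.6 pm.

λ = 40.6 pm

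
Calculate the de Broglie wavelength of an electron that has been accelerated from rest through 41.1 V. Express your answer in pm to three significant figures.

λ = 191 pm

KE = eV = 1.602 × 10⁻¹⁹ × 41.10 = 6.584 × 10⁻¹⁸ J.
p = √(2mKE) = √(2 × 9.109 × 10⁻³¹ × 6.584 × 10⁻¹⁸) = 3.463 × 10⁻²⁴ kg·m/s.
λ = h/p = 6.626 × 10⁻³⁴ / 3.463 × 10⁻²⁴ = 1.91 × 10⁻¹⁰ m = 191 pm.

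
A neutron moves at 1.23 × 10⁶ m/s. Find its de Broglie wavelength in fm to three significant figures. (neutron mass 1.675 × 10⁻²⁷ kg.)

p = mv = 1.675 × 10⁻²⁷ × 1.23 × 10⁶ = 2.060 × 10⁻²¹ kg·m/s.
λ = h/p = 6.626 × 10⁻³⁴ / 2.060 × 10⁻²¹ = 3.22 × 10⁻¹³ m = 322 fm.

λ = 322 fm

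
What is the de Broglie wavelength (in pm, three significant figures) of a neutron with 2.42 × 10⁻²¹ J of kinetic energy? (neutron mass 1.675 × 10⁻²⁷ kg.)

p = √(2mKE) = √(2 × 1.675 × 10⁻²⁷ × 2.420 × 10⁻²¹) = 2.847 × 10⁻²⁴ kg·m/s.
λ = h/p = 6.626 × 10⁻³⁴ / 2.847 × 10⁻²⁴ = 2.33 × 10⁻¹⁰ m = 233 pm.

λ = 233 pm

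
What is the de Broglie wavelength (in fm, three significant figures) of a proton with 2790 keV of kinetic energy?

KE = 2790 keV = 4.470 × 10⁻¹³ J.
p = √(2mKE) = √(2 × 1.673 × 10⁻²⁷ × 4.470 × 10⁻¹³) = 3.867 × 10⁻²⁰ kg·m/s.
λ = h/p = 6.626 × 10⁻³⁴ / 3.867 × 10⁻²⁰ = 1.71 × 10⁻¹⁴ m = 17.1 fm.

λ = 17.1 fm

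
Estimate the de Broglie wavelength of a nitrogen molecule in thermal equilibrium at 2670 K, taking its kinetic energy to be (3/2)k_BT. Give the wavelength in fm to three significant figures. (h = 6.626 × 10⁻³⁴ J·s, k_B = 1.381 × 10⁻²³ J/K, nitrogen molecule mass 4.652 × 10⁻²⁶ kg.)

KE = (3/2)k_BT = 1.5 × 1.381 × 10⁻²³ × 2670 = 5.531 × 10⁻²⁰ J.
p = √(2mKE) = √(2 × 4.652 × 10⁻²⁶ × 5.531 × 10⁻²⁰) = 7.174 × 10⁻²³ kg·m/s.
λ = h/p = 9.24 × 10⁻¹² m = 9240 fm.

λ = 9240 fm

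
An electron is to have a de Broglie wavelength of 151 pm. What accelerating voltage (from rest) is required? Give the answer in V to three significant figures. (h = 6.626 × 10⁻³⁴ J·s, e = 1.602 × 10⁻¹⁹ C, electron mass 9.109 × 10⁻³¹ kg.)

V = 66.0 V

p = h/λ = 6.626 × 10⁻³⁴ / 1.510 × 10⁻¹⁰ = 4.388 × 10⁻²⁴ kg·m/s.
KE = p²/(2m) = 1.057 × 10⁻¹⁷ J.
V = KE/e = 1.057 × 10⁻¹⁷ / (1.602 × 10⁻¹⁹) = 66.0 V.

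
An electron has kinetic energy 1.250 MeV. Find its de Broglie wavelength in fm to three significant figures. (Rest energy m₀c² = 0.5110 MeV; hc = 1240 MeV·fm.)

λ = 736 fm

Total energy E = KE + m₀c² = 1.250 + 0.5110 = 1.7610 MeV.
(pc)² = E² − (m₀c²)² = (1.7610)² − (0.5110)² = 2.840 MeV², so pc = 1.685 MeV.
λ = hc/(pc) = 1240 MeV·fm / 1.685 MeV = 736 fm.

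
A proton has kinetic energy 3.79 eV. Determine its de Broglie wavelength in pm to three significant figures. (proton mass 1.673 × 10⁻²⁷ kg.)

KE = 3.79 eV = 6.072 × 10⁻¹⁹ J.
p = √(2mKE) = √(2 × 1.673 × 10⁻²⁷ × 6.072 × 10⁻¹⁹) = 4.507 × 10⁻²³ kg·m/s.
λ = h/p = 6.626 × 10⁻³⁴ / 4.507 × 10⁻²³ = 1.47 × 10⁻¹¹ m = 14.7 pm.

λ = 14.7 pm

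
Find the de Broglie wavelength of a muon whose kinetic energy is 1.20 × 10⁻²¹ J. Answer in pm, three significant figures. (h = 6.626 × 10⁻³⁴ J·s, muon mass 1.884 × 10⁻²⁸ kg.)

p = √(2mKE) = √(2 × 1.884 × 10⁻²⁸ × 1.200 × 10⁻²¹) = 6.724 × 10⁻²⁵ kg·m/s.
λ = h/p = 6.626 × 10⁻³⁴ / 6.724 × 10⁻²⁵ = 9.85 × 10⁻¹⁰ m = 985 pm.

λ = 985 pm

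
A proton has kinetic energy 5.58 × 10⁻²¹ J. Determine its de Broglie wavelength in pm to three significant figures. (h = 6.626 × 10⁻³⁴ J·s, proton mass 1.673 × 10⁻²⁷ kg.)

λ = 153 pm

p = √(2mKE) = √(2 × 1.673 × 10⁻²⁷ × 5.580 × 10⁻²¹) = 4.321 × 10⁻²⁴ kg·m/s.
λ = h/p = 6.626 × 10⁻³⁴ / 4.321 × 10⁻²⁴ = 1.53 × 10⁻¹⁰ m = 153 pm.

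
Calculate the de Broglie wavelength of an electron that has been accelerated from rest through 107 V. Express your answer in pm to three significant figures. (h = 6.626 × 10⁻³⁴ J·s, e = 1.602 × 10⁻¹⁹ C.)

λ = 119 pm

KE = eV = 1.602 × 10⁻¹⁹ × 107.0 = 1.714 × 10⁻¹⁷ J.
p = √(2mKE) = √(2 × 9.109 × 10⁻³¹ × 1.714 × 10⁻¹⁷) = 5.588 × 10⁻²⁴ kg·m/s.
λ = h/p = 6.626 × 10⁻³⁴ / 5.588 × 10⁻²⁴ = 1.19 × 10⁻¹⁰ m = 119 pm.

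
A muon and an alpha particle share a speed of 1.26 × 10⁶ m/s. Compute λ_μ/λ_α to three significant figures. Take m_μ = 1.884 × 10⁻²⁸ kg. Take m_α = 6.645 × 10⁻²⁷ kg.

At fixed v, p = mv so λ = h/(mv) ∝ 1/m.
λ_μ/λ_α = m_α/m_μ = 6.645 × 10⁻²⁷/1.884 × 10⁻²⁸ = 35.3.

λ_μ/λ_α = 35.3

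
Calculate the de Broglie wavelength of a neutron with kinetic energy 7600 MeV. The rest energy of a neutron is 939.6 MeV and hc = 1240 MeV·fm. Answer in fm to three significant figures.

Total energy E = KE + m₀c² = 7600 + 939.6 = 8539.6 MeV.
(pc)² = E² − (m₀c²)² = (8539.6)² − (939.6)² = 7.204 × 10⁷ MeV², so pc = 8488 MeV.
λ = hc/(pc) = 1240 MeV·fm / 8488 MeV = 0.146 fm.

λ = 0.146 fm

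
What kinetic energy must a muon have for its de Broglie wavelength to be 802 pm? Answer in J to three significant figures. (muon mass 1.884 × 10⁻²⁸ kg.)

KE = 1.81 × 10⁻²¹ J

p = h/λ = 6.626 × 10⁻³⁴ / 8.020 × 10⁻¹⁰ = 8.262 × 10⁻²⁵ kg·m/s.
KE = p²/(2m) = (8.262 × 10⁻²⁵)² / (2 × 1.884 × 10⁻²⁸) = 1.812 × 10⁻²¹ J = 1.81 × 10⁻²¹ J.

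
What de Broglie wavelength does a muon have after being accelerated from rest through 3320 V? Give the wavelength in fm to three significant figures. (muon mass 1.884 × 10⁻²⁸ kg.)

KE = eV = 1.602 × 10⁻¹⁹ × 3320 = 5.319 × 10⁻¹⁶ J.
p = √(2mKE) = √(2 × 1.884 × 10⁻²⁸ × 5.319 × 10⁻¹⁶) = 4.477 × 10⁻²² kg·m/s.
λ = h/p = 6.626 × 10⁻³⁴ / 4.477 × 10⁻²² = 1.48 × 10⁻¹² m = 1480 fm.

λ = 1480 fm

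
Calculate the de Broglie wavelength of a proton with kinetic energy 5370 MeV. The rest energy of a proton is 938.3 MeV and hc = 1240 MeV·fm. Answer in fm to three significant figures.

λ = 0.199 fm

Total energy E = KE + m₀c² = 5370 + 938.3 = 6308.3 MeV.
(pc)² = E² − (m₀c²)² = (6308.3)² − (938.3)² = 3.891 × 10⁷ MeV², so pc = 6238 MeV.
λ = hc/(pc) = 1240 MeV·fm / 6238 MeV = 0.199 fm.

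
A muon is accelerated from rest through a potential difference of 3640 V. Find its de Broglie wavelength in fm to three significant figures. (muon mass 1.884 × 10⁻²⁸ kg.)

KE = eV = 1.602 × 10⁻¹⁹ × 3640 = 5.831 × 10⁻¹⁶ J.
p = √(2mKE) = √(2 × 1.884 × 10⁻²⁸ × 5.831 × 10⁻¹⁶) = 4.687 × 10⁻²² kg·m/s.
λ = h/p = 6.626 × 10⁻³⁴ / 4.687 × 10⁻²² = 1.41 × 10⁻¹² m = 1410 fm.

λ = 1410 fm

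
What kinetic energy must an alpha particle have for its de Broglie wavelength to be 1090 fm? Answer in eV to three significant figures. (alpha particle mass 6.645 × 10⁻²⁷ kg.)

KE = 174 eV

p = h/λ = 6.626 × 10⁻³⁴ / 1.090 × 10⁻¹² = 6.079 × 10⁻²² kg·m/s.
KE = p²/(2m) = (6.079 × 10⁻²²)² / (2 × 6.645 × 10⁻²⁷) = 2.781 × 10⁻¹⁷ J = 174 eV.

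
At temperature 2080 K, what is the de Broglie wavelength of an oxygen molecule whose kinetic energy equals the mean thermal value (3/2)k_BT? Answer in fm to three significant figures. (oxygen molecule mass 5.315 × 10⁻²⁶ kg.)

KE = (3/2)k_BT = 1.5 × 1.381 × 10⁻²³ × 2080 = 4.309 × 10⁻²⁰ J.
p = √(2mKE) = √(2 × 5.315 × 10⁻²⁶ × 4.309 × 10⁻²⁰) = 6.768 × 10⁻²³ kg·m/s.
λ = h/p = 9.79 × 10⁻¹² m = 9790 fm.

λ = 9790 fm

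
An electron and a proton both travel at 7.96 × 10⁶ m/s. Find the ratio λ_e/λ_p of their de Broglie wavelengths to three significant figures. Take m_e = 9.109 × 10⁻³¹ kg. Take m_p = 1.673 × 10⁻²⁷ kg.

λ_e/λ_p = 1840

At fixed v, p = mv so λ = h/(mv) ∝ 1/m.
λ_e/λ_p = m_p/m_e = 1.673 × 10⁻²⁷/9.109 × 10⁻³¹ = 1840.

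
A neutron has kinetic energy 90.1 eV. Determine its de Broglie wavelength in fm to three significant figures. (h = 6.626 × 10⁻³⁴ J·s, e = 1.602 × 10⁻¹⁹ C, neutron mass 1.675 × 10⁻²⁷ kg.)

KE = 90.1 eV = 1.443 × 10⁻¹⁷ J.
p = √(2mKE) = √(2 × 1.675 × 10⁻²⁷ × 1.443 × 10⁻¹⁷) = 2.199 × 10⁻²² kg·m/s.
λ = h/p = 6.626 × 10⁻³⁴ / 2.199 × 10⁻²² = 3.01 × 10⁻¹² m = 3010 fm.

λ = 3010 fm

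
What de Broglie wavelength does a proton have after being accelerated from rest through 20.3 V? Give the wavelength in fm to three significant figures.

KE = eV = 1.602 × 10⁻¹⁹ × 20.30 = 3.252 × 10⁻¹⁸ J.
p = √(2mKE) = √(2 × 1.673 × 10⁻²⁷ × 3.252 × 10⁻¹⁸) = 1.043 × 10⁻²² kg·m/s.
λ = h/p = 6.626 × 10⁻³⁴ / 1.043 × 10⁻²² = 6.35 × 10⁻¹² m = 6350 fm.

λ = 6350 fm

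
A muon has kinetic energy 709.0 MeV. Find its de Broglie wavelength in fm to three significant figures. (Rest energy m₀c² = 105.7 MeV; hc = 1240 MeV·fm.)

Total energy E = KE + m₀c² = 709.0 + 105.7 = 814.7 MeV.
(pc)² = E² − (m₀c²)² = (814.7)² − (105.7)² = 6.526 × 10⁵ MeV², so pc = 807.8 MeV.
λ = hc/(pc) = 1240 MeV·fm / 807.8 MeV = 1.54 fm.

λ = 1.54 fm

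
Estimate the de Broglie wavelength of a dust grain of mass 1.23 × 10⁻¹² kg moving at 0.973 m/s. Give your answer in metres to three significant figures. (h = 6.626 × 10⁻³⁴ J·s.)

λ = 5.54 × 10⁻²² m

p = mv = 1.23 × 10⁻¹² × 0.973 = 1.197 × 10⁻¹² kg·m/s.
λ = h/p = 6.626 × 10⁻³⁴ / 1.197 × 10⁻¹² = 5.54 × 10⁻²² m.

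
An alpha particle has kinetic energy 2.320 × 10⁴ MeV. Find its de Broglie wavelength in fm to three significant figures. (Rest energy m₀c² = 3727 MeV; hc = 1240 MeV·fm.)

λ = 0.0465 fm

Total energy E = KE + m₀c² = 2.320 × 10⁴ + 3727 = 26927 MeV.
(pc)² = E² − (m₀c²)² = (26927)² − (3727)² = 7.112 × 10⁸ MeV², so pc = 2.667 × 10⁴ MeV.
λ = hc/(pc) = 1240 MeV·fm / 2.667 × 10⁴ MeV = 0.0465 fm.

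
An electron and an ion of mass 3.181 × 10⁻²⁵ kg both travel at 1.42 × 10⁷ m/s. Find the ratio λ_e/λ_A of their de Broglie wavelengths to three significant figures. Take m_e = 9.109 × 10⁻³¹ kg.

At fixed v, p = mv so λ = h/(mv) ∝ 1/m.
λ_e/λ_A = m_A/m_e = 3.181 × 10⁻²⁵/9.109 × 10⁻³¹ = 3.49 × 10⁵.

λ_e/λ_A = 3.49 × 10⁵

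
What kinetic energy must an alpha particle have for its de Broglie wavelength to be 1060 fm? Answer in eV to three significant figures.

KE = 184 eV

p = h/λ = 6.626 × 10⁻³⁴ / 1.060 × 10⁻¹² = 6.251 × 10⁻²² kg·m/s.
KE = p²/(2m) = (6.251 × 10⁻²²)² / (2 × 6.645 × 10⁻²⁷) = 2.940 × 10⁻¹⁷ J = 184 eV.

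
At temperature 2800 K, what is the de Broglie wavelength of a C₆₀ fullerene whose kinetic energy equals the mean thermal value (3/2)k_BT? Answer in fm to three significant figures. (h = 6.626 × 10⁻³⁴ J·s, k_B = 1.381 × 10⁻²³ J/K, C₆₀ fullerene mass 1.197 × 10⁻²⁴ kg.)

λ = 1780 fm

KE = (3/2)k_BT = 1.5 × 1.381 × 10⁻²³ × 2800 = 5.800 × 10⁻²⁰ J.
p = √(2mKE) = √(2 × 1.197 × 10⁻²⁴ × 5.800 × 10⁻²⁰) = 3.726 × 10⁻²² kg·m/s.
λ = h/p = 1.78 × 10⁻¹² m = 1780 fm.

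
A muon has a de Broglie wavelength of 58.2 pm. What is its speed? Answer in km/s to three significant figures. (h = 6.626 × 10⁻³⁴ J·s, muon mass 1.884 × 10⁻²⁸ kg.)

p = h/λ = 6.626 × 10⁻³⁴ / 5.820 × 10⁻¹¹ = 1.138 × 10⁻²³ kg·m/s.
v = p/m = 1.138 × 10⁻²³ / 1.884 × 10⁻²⁸ = 6.04 × 10⁴ m/s = 60.4 km/s.

v = 60.4 km/s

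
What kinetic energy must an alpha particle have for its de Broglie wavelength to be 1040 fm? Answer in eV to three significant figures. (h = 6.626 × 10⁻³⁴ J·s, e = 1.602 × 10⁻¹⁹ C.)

p = h/λ = 6.626 × 10⁻³⁴ / 1.040 × 10⁻¹² = 6.371 × 10⁻²² kg·m/s.
KE = p²/(2m) = (6.371 × 10⁻²²)² / (2 × 6.645 × 10⁻²⁷) = 3.054 × 10⁻¹⁷ J = 191 eV.

KE = 191 eV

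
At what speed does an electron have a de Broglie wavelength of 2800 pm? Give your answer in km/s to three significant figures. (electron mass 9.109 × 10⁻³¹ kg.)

v = 260 km/s

p = h/λ = 6.626 × 10⁻³⁴ / 2.800 × 10⁻⁹ = 2.366 × 10⁻²⁵ kg·m/s.
v = p/m = 2.366 × 10⁻²⁵ / 9.109 × 10⁻³¹ = 2.60 × 10⁵ m/s = 260 km/s.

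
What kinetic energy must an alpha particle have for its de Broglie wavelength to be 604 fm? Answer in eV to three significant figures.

p = h/λ = 6.626 × 10⁻³⁴ / 6.040 × 10⁻¹³ = 1.097 × 10⁻²¹ kg·m/s.
KE = p²/(2m) = (1.097 × 10⁻²¹)² / (2 × 6.645 × 10⁻²⁷) = 9.055 × 10⁻¹⁷ J = 565 eV.

KE = 565 eV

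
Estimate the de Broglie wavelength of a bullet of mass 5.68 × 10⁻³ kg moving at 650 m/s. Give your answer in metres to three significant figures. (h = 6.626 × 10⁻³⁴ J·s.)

λ = 1.79 × 10⁻³⁴ m

p = mv = 5.68 × 10⁻³ × 650 = 3.692 kg·m/s.
λ = h/p = 6.626 × 10⁻³⁴ / 3.692 = 1.79 × 10⁻³⁴ m.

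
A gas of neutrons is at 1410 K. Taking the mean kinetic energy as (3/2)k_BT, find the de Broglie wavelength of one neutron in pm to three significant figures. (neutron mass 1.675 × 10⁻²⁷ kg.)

KE = (3/2)k_BT = 1.5 × 1.381 × 10⁻²³ × 1410 = 2.921 × 10⁻²⁰ J.
p = √(2mKE) = √(2 × 1.675 × 10⁻²⁷ × 2.921 × 10⁻²⁰) = 9.892 × 10⁻²⁴ kg·m/s.
λ = h/p = 6.70 × 10⁻¹¹ m = 67.0 pm.

λ = 67.0 pm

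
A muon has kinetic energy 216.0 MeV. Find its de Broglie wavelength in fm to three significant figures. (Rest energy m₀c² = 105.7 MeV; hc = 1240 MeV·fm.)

λ = 4.08 fm

Total energy E = KE + m₀c² = 216.0 + 105.7 = 321.7 MeV.
(pc)² = E² − (m₀c²)² = (321.7)² − (105.7)² = 9.232 × 10⁴ MeV², so pc = 303.8 MeV.
λ = hc/(pc) = 1240 MeV·fm / 303.8 MeV = 4.08 fm.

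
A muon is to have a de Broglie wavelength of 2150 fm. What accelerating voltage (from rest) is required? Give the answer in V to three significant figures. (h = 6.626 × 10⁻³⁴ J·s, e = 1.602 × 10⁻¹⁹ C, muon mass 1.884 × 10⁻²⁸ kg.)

p = h/λ = 6.626 × 10⁻³⁴ / 2.150 × 10⁻¹² = 3.082 × 10⁻²² kg·m/s.
KE = p²/(2m) = 2.521 × 10⁻¹⁶ J.
V = KE/e = 2.521 × 10⁻¹⁶ / (1.602 × 10⁻¹⁹) = 1570 V.

V = 1570 V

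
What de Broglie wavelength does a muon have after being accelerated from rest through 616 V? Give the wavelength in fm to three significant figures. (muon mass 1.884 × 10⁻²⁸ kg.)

λ = 3440 fm

KE = eV = 1.602 × 10⁻¹⁹ × 616.0 = 9.868 × 10⁻¹⁷ J.
p = √(2mKE) = √(2 × 1.884 × 10⁻²⁸ × 9.868 × 10⁻¹⁷) = 1.928 × 10⁻²² kg·m/s.
λ = h/p = 6.626 × 10⁻³⁴ / 1.928 × 10⁻²² = 3.44 × 10⁻¹² m = 3440 fm.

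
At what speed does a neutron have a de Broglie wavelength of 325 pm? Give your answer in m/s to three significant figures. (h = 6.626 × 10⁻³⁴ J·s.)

v = 1220 m/s

p = h/λ = 6.626 × 10⁻³⁴ / 3.250 × 10⁻¹⁰ = 2.039 × 10⁻²⁴ kg·m/s.
v = p/m = 2.039 × 10⁻²⁴ / 1.675 × 10⁻²⁷ = 1.22 × 10³ m/s = 1220 m/s.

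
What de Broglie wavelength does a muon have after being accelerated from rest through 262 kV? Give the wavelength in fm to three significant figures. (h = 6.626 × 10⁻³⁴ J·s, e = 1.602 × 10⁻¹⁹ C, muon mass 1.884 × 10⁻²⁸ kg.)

λ = 167 fm

KE = eV = 1.602 × 10⁻¹⁹ × 2.620 × 10⁵ = 4.197 × 10⁻¹⁴ J.
p = √(2mKE) = √(2 × 1.884 × 10⁻²⁸ × 4.197 × 10⁻¹⁴) = 3.977 × 10⁻²¹ kg·m/s.
λ = h/p = 6.626 × 10⁻³⁴ / 3.977 × 10⁻²¹ = 1.67 × 10⁻¹³ m = 167 fm.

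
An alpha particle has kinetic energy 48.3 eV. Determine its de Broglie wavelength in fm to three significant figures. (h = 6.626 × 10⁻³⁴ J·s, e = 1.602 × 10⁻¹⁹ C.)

KE = 48.3 eV = 7.738 × 10⁻¹⁸ J.
p = √(2mKE) = √(2 × 6.645 × 10⁻²⁷ × 7.738 × 10⁻¹⁸) = 3.207 × 10⁻²² kg·m/s.
λ = h/p = 6.626 × 10⁻³⁴ / 3.207 × 10⁻²² = 2.07 × 10⁻¹² m = 2070 fm.

λ = 2070 fm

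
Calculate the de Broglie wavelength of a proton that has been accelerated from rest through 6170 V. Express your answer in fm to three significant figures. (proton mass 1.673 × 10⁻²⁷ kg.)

KE = eV = 1.602 × 10⁻¹⁹ × 6170 = 9.884 × 10⁻¹⁶ J.
p = √(2mKE) = √(2 × 1.673 × 10⁻²⁷ × 9.884 × 10⁻¹⁶) = 1.819 × 10⁻²¹ kg·m/s.
λ = h/p = 6.626 × 10⁻³⁴ / 1.819 × 10⁻²¹ = 3.64 × 10⁻¹³ m = 364 fm.

λ = 364 fm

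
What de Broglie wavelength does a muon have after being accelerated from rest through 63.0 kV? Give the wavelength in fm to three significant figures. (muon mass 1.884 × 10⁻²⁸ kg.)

KE = eV = 1.602 × 10⁻¹⁹ × 6.300 × 10⁴ = 1.009 × 10⁻¹⁴ J.
p = √(2mKE) = √(2 × 1.884 × 10⁻²⁸ × 1.009 × 10⁻¹⁴) = 1.950 × 10⁻²¹ kg·m/s.
λ = h/p = 6.626 × 10⁻³⁴ / 1.950 × 10⁻²¹ = 3.40 × 10⁻¹³ m = 340 fm.

λ = 340 fm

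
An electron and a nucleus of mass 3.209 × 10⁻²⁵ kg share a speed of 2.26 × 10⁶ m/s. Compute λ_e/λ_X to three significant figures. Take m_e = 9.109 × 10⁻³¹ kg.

At fixed v, p = mv so λ = h/(mv) ∝ 1/m.
λ_e/λ_X = m_X/m_e = 3.209 × 10⁻²⁵/9.109 × 10⁻³¹ = 3.52 × 10⁵.

λ_e/λ_X = 3.52 × 10⁵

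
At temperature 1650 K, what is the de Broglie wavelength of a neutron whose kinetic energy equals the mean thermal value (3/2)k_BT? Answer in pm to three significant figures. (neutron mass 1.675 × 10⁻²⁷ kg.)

KE = (3/2)k_BT = 1.5 × 1.381 × 10⁻²³ × 1650 = 3.418 × 10⁻²⁰ J.
p = √(2mKE) = √(2 × 1.675 × 10⁻²⁷ × 3.418 × 10⁻²⁰) = 1.070 × 10⁻²³ kg·m/s.
λ = h/p = 6.19 × 10⁻¹¹ m = 61.9 pm.

λ = 61.9 pm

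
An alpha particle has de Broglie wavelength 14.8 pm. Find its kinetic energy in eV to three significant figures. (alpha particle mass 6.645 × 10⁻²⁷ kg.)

KE = 0.941 eV

p = h/λ = 6.626 × 10⁻³⁴ / 1.480 × 10⁻¹¹ = 4.477 × 10⁻²³ kg·m/s.
KE = p²/(2m) = (4.477 × 10⁻²³)² / (2 × 6.645 × 10⁻²⁷) = 1.508 × 10⁻¹⁹ J = 0.941 eV.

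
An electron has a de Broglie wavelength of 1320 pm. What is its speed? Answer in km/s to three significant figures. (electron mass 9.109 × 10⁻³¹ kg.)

v = 551 km/s

p = h/λ = 6.626 × 10⁻³⁴ / 1.320 × 10⁻⁹ = 5.020 × 10⁻²⁵ kg·m/s.
v = p/m = 5.020 × 10⁻²⁵ / 9.109 × 10⁻³¹ = 5.51 × 10⁵ m/s = 551 km/s.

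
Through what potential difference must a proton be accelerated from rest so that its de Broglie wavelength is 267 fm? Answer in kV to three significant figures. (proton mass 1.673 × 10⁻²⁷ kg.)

p = h/λ = 6.626 × 10⁻³⁴ / 2.670 × 10⁻¹³ = 2.482 × 10⁻²¹ kg·m/s.
KE = p²/(2m) = 1.841 × 10⁻¹⁵ J.
V = KE/e = 1.841 × 10⁻¹⁵ / (1.602 × 10⁻¹⁹) = 11.5 kV.

V = 11.5 kV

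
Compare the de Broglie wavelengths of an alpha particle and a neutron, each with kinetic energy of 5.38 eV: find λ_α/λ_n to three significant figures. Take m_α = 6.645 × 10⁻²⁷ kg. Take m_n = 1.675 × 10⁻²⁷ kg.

λ_α/λ_n = 0.502

At fixed KE, p = √(2mKE) so λ = h/p ∝ 1/√m.
λ_α/λ_n = √(m_n/m_α) = √(1.675 × 10⁻²⁷/6.645 × 10⁻²⁷) = √(0.2521) = 0.502.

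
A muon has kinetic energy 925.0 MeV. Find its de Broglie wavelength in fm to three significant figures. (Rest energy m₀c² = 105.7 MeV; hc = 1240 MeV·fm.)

Total energy E = KE + m₀c² = 925.0 + 105.7 = 1030.7 MeV.
(pc)² = E² − (m₀c²)² = (1030.7)² − (105.7)² = 1.051 × 10⁶ MeV², so pc = 1025 MeV.
λ = hc/(pc) = 1240 MeV·fm / 1025 MeV = 1.21 fm.

λ = 1.21 fm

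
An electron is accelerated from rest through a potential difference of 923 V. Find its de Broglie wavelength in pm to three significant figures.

λ = 40.4 pm

KE = eV = 1.602 × 10⁻¹⁹ × 923.0 = 1.479 × 10⁻¹⁶ J.
p = √(2mKE) = √(2 × 9.109 × 10⁻³¹ × 1.479 × 10⁻¹⁶) = 1.641 × 10⁻²³ kg·m/s.
λ = h/p = 6.626 × 10⁻³⁴ / 1.641 × 10⁻²³ = 4.04 × 10⁻¹¹ m = 40.4 pm.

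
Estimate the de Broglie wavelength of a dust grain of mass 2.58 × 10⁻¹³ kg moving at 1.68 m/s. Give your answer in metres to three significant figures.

p = mv = 2.58 × 10⁻¹³ × 1.68 = 4.334 × 10⁻¹³ kg·m/s.
λ = h/p = 6.626 × 10⁻³⁴ / 4.334 × 10⁻¹³ = 1.53 × 10⁻²¹ m.

λ = 1.53 × 10⁻²¹ m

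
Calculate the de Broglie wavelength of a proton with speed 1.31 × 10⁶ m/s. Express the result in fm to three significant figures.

p = mv = 1.673 × 10⁻²⁷ × 1.31 × 10⁶ = 2.192 × 10⁻²¹ kg·m/s.
λ = h/p = 6.626 × 10⁻³⁴ / 2.192 × 10⁻²¹ = 3.02 × 10⁻¹³ m = 302 fm.

λ = 302 fm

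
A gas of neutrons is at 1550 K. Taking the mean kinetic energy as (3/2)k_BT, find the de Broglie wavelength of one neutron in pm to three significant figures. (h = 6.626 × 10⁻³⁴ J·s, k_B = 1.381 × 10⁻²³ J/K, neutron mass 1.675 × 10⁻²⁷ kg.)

λ = 63.9 pm

KE = (3/2)k_BT = 1.5 × 1.381 × 10⁻²³ × 1550 = 3.211 × 10⁻²⁰ J.
p = √(2mKE) = √(2 × 1.675 × 10⁻²⁷ × 3.211 × 10⁻²⁰) = 1.037 × 10⁻²³ kg·m/s.
λ = h/p = 6.39 × 10⁻¹¹ m = 63.9 pm.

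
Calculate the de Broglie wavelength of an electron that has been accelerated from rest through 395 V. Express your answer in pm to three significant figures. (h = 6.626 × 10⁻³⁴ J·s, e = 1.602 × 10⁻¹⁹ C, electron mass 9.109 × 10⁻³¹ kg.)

KE = eV = 1.602 × 10⁻¹⁹ × 395.0 = 6.328 × 10⁻¹⁷ J.
p = √(2mKE) = √(2 × 9.109 × 10⁻³¹ × 6.328 × 10⁻¹⁷) = 1.074 × 10⁻²³ kg·m/s.
λ = h/p = 6.626 × 10⁻³⁴ / 1.074 × 10⁻²³ = 6.17 × 10⁻¹¹ m = 61.7 pm.

λ = 61.7 pm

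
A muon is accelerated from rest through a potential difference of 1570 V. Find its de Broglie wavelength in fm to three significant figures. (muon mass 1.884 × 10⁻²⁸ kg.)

λ = 2150 fm

KE = eV = 1.602 × 10⁻¹⁹ × 1570 = 2.515 × 10⁻¹⁶ J.
p = √(2mKE) = √(2 × 1.884 × 10⁻²⁸ × 2.515 × 10⁻¹⁶) = 3.078 × 10⁻²² kg·m/s.
λ = h/p = 6.626 × 10⁻³⁴ / 3.078 × 10⁻²² = 2.15 × 10⁻¹² m = 2150 fm.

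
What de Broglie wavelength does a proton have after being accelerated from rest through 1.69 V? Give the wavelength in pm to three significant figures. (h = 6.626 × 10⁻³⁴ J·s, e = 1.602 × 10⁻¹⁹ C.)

KE = eV = 1.602 × 10⁻¹⁹ × 1.690 = 2.707 × 10⁻¹⁹ J.
p = √(2mKE) = √(2 × 1.673 × 10⁻²⁷ × 2.707 × 10⁻¹⁹) = 3.010 × 10⁻²³ kg·m/s.
λ = h/p = 6.626 × 10⁻³⁴ / 3.010 × 10⁻²³ = 2.20 × 10⁻¹¹ m = 22.0 pm.

λ = 22.0 pm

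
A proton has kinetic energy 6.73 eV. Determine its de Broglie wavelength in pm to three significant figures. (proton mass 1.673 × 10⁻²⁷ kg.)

λ = 11.0 pm

KE = 6.73 eV = 1.078 × 10⁻¹⁸ J.
p = √(2mKE) = √(2 × 1.673 × 10⁻²⁷ × 1.078 × 10⁻¹⁸) = 6.006 × 10⁻²³ kg·m/s.
λ = h/p = 6.626 × 10⁻³⁴ / 6.006 × 10⁻²³ = 1.10 × 10⁻¹¹ m = 11.0 pm.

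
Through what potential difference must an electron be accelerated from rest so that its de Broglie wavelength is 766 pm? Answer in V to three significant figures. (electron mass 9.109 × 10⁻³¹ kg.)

V = 2.56 V

p = h/λ = 6.626 × 10⁻³⁴ / 7.660 × 10⁻¹⁰ = 8.650 × 10⁻²⁵ kg·m/s.
KE = p²/(2m) = 4.107 × 10⁻¹⁹ J.
V = KE/e = 4.107 × 10⁻¹⁹ / (1.602 × 10⁻¹⁹) = 2.56 V.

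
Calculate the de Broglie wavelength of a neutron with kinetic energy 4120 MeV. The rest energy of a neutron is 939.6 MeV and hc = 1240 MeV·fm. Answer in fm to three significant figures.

λ = 0.249 fm

Total energy E = KE + m₀c² = 4120 + 939.6 = 5059.6 MeV.
(pc)² = E² − (m₀c²)² = (5059.6)² − (939.6)² = 2.472 × 10⁷ MeV², so pc = 4972 MeV.
λ = hc/(pc) = 1240 MeV·fm / 4972 MeV = 0.249 fm.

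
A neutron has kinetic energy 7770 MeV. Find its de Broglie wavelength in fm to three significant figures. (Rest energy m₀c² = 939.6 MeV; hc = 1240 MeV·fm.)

Total energy E = KE + m₀c² = 7770 + 939.6 = 8709.6 MeV.
(pc)² = E² − (m₀c²)² = (8709.6)² − (939.6)² = 7.497 × 10⁷ MeV², so pc = 8659 MeV.
λ = hc/(pc) = 1240 MeV·fm / 8659 MeV = 0.143 fm.

λ = 0.143 fm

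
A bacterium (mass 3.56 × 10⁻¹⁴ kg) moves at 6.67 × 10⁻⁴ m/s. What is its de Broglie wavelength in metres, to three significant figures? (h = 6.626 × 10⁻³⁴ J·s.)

λ = 2.79 × 10⁻¹⁷ m

p = mv = 3.56 × 10⁻¹⁴ × 6.67 × 10⁻⁴ = 2.375 × 10⁻¹⁷ kg·m/s.
λ = h/p = 6.626 × 10⁻³⁴ / 2.375 × 10⁻¹⁷ = 2.79 × 10⁻¹⁷ m.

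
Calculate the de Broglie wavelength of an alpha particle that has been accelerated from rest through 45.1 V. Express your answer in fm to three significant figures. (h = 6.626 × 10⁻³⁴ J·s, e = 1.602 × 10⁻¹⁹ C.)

KE = 2eV = 2 × 1.602 × 10⁻¹⁹ × 45.10 = 1.445 × 10⁻¹⁷ J.
p = √(2mKE) = √(2 × 6.645 × 10⁻²⁷ × 1.445 × 10⁻¹⁷) = 4.382 × 10⁻²² kg·m/s.
λ = h/p = 6.626 × 10⁻³⁴ / 4.382 × 10⁻²² = 1.51 × 10⁻¹² m = 1510 fm.

λ = 1510 fm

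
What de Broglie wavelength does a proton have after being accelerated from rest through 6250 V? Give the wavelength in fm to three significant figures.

KE = eV = 1.602 × 10⁻¹⁹ × 6250 = 1.001 × 10⁻¹⁵ J.
p = √(2mKE) = √(2 × 1.673 × 10⁻²⁷ × 1.001 × 10⁻¹⁵) = 1.830 × 10⁻²¹ kg·m/s.
λ = h/p = 6.626 × 10⁻³⁴ / 1.830 × 10⁻²¹ = 3.62 × 10⁻¹³ m = 362 fm.

λ = 362 fm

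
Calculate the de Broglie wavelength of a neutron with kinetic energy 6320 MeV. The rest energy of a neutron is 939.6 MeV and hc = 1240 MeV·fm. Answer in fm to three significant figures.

Total energy E = KE + m₀c² = 6320 + 939.6 = 7259.6 MeV.
(pc)² = E² − (m₀c²)² = (7259.6)² − (939.6)² = 5.182 × 10⁷ MeV², so pc = 7199 MeV.
λ = hc/(pc) = 1240 MeV·fm / 7199 MeV = 0.172 fm.

λ = 0.172 fm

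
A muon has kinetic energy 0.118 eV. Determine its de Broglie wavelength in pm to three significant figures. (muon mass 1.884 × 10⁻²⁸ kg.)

λ = 248 pm

KE = 0.118 eV = 1.890 × 10⁻²⁰ J.
p = √(2mKE) = √(2 × 1.884 × 10⁻²⁸ × 1.890 × 10⁻²⁰) = 2.669 × 10⁻²⁴ kg·m/s.
λ = h/p = 6.626 × 10⁻³⁴ / 2.669 × 10⁻²⁴ = 2.48 × 10⁻¹⁰ m = 248 pm.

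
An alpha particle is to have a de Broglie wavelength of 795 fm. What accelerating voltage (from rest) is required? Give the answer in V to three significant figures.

V = 163 V

p = h/λ = 6.626 × 10⁻³⁴ / 7.950 × 10⁻¹³ = 8.335 × 10⁻²² kg·m/s.
KE = p²/(2m) = 5.227 × 10⁻¹⁷ J.
V = KE/2e = 5.227 × 10⁻¹⁷ / (2 × 1.602 × 10⁻¹⁹) = 163 V.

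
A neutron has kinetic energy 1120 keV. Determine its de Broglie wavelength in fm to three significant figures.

KE = 1120 keV = 1.794 × 10⁻¹³ J.
p = √(2mKE) = √(2 × 1.675 × 10⁻²⁷ × 1.794 × 10⁻¹³) = 2.452 × 10⁻²⁰ kg·m/s.
λ = h/p = 6.626 × 10⁻³⁴ / 2.452 × 10⁻²⁰ = 2.70 × 10⁻¹⁴ m = 27.0 fm.

λ = 27.0 fm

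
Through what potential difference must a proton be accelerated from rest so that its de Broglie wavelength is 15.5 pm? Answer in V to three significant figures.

V = 3.41 V

p = h/λ = 6.626 × 10⁻³⁴ / 1.550 × 10⁻¹¹ = 4.275 × 10⁻²³ kg·m/s.
KE = p²/(2m) = 5.462 × 10⁻¹⁹ J.
V = KE/e = 5.462 × 10⁻¹⁹ / (1.602 × 10⁻¹⁹) = 3.41 V.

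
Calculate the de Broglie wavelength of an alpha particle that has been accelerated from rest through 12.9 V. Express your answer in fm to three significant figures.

KE = 2eV = 2 × 1.602 × 10⁻¹⁹ × 12.90 = 4.133 × 10⁻¹⁸ J.
p = √(2mKE) = √(2 × 6.645 × 10⁻²⁷ × 4.133 × 10⁻¹⁸) = 2.344 × 10⁻²² kg·m/s.
λ = h/p = 6.626 × 10⁻³⁴ / 2.344 × 10⁻²² = 2.83 × 10⁻¹² m = 2830 fm.

λ = 2830 fm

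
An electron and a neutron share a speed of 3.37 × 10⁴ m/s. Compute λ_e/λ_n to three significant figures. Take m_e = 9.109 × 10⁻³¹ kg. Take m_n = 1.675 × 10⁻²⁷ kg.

λ_e/λ_n = 1840

At fixed v, p = mv so λ = h/(mv) ∝ 1/m.
λ_e/λ_n = m_n/m_e = 1.675 × 10⁻²⁷/9.109 × 10⁻³¹ = 1840.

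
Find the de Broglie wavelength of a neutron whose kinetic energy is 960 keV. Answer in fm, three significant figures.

λ = 29.2 fm

KE = 960 keV = 1.538 × 10⁻¹³ J.
p = √(2mKE) = √(2 × 1.675 × 10⁻²⁷ × 1.538 × 10⁻¹³) = 2.270 × 10⁻²⁰ kg·m/s.
λ = h/p = 6.626 × 10⁻³⁴ / 2.270 × 10⁻²⁰ = 2.92 × 10⁻¹⁴ m = 29.2 fm.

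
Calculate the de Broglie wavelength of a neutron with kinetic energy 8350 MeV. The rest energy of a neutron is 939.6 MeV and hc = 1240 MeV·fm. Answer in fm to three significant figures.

λ = 0.134 fm

Total energy E = KE + m₀c² = 8350 + 939.6 = 9289.6 MeV.
(pc)² = E² − (m₀c²)² = (9289.6)² − (939.6)² = 8.541 × 10⁷ MeV², so pc = 9242 MeV.
λ = hc/(pc) = 1240 MeV·fm / 9242 MeV = 0.134 fm.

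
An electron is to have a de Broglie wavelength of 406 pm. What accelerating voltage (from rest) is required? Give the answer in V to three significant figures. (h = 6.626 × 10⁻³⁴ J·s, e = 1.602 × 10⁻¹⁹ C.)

p = h/λ = 6.626 × 10⁻³⁴ / 4.060 × 10⁻¹⁰ = 1.632 × 10⁻²⁴ kg·m/s.
KE = p²/(2m) = 1.462 × 10⁻¹⁸ J.
V = KE/e = 1.462 × 10⁻¹⁸ / (1.602 × 10⁻¹⁹) = 9.13 V.

V = 9.13 V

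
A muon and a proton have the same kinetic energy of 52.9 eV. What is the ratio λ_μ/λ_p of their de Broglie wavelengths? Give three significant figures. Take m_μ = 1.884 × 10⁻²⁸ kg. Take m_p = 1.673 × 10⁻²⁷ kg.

At fixed KE, p = √(2mKE) so λ = h/p ∝ 1/√m.
λ_μ/λ_p = √(m_p/m_μ) = √(1.673 × 10⁻²⁷/1.884 × 10⁻²⁸) = √(8.880) = 2.98.

λ_μ/λ_p = 2.98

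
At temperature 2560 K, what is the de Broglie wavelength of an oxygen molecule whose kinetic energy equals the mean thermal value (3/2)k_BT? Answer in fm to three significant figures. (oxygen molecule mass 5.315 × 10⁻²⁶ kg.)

KE = (3/2)k_BT = 1.5 × 1.381 × 10⁻²³ × 2560 = 5.303 × 10⁻²⁰ J.
p = √(2mKE) = √(2 × 5.315 × 10⁻²⁶ × 5.303 × 10⁻²⁰) = 7.508 × 10⁻²³ kg·m/s.
λ = h/p = 8.83 × 10⁻¹² m = 8830 fm.

λ = 8830 fm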